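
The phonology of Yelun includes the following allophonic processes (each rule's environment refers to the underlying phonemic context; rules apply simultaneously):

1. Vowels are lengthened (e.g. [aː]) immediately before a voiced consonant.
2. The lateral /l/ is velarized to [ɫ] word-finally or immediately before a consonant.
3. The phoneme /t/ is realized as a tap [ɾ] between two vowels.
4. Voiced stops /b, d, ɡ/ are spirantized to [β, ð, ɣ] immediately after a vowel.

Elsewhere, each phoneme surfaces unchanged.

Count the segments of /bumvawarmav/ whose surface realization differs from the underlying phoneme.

Segments that undergo a rule: /u/ → [uː] (rule 1); /a/ → [aː] (rule 1); /a/ → [aː] (rule 1); /a/ → [aː] (rule 1).
All other segments surface unchanged.

4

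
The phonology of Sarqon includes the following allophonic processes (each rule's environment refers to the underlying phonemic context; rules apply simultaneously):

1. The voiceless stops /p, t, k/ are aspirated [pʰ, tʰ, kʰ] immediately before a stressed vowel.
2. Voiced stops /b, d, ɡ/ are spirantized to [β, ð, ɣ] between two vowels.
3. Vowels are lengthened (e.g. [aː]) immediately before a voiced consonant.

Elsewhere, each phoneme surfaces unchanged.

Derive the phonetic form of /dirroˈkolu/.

[diːrroˈkʰoːlu]

/d/ (word-initial) is in the target of rule 2 but the environment (between two vowels) is not met → [d].
Rule 3 applies to /i/ (between /d/ and /r/: before a voiced consonant) → [iː].
/r/ (between /i/ and /r/) is unaffected → [r].
/r/ stays [r].
/o/ (between /r/ and /k/): rule 3 targets it, but not before a voiced consonant → unchanged [o].
/k/ (between /o/ and /o/) occurs immediately before a stressed vowel → [kʰ] by rule 1.
/o/ (between /k/ and /l/): before a voiced consonant, so rule 3 applies → [oː].
/l/ (between /o/ and /u/) is unaffected → [l].
/u/ (word-final) is in the target of rule 3 but the environment (before a voiced consonant) is not met → [u].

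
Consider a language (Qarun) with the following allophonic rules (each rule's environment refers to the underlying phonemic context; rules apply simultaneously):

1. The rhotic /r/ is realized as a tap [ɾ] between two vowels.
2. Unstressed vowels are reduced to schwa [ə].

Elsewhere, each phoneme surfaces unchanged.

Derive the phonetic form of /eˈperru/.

[əˈperrə]

/e/ — word-initial, in an unstressed syllable — surfaces as [ə] (rule 2).
/p/ — not in any rule's target class → [p].
/e/ (between /p/ and /r/): rule 2 targets it, but not in an unstressed syllable → unchanged [e].
/r/ — between /e/ and /r/; rule 1 does not apply here → [r].
/r/ (between /r/ and /u/) is in the target of rule 1 but the environment (between two vowels) is not met → [r].
/u/ (word-final): in an unstressed syllable, so rule 2 applies → [ə].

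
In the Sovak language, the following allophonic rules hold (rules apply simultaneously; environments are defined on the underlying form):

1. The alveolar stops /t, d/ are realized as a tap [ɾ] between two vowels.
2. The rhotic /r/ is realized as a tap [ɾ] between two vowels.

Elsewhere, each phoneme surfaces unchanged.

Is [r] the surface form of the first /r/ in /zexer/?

Yes

/r/ (word-final) is in the target of rule 2 but the environment (between two vowels) is not met → [r].
The actual realization is [r], which matches [r].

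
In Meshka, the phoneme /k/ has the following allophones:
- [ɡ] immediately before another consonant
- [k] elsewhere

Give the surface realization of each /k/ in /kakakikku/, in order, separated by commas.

Occurrence 1 (position 1): no conditioning environment matches → elsewhere allophone [k].
Occurrence 2 (position 3): no conditioning environment matches → elsewhere allophone [k].
Occurrence 3 (position 5): no conditioning environment matches → elsewhere allophone [k].
Occurrence 4 (position 7): immediately before another consonant → [ɡ].
Occurrence 5 (position 8): no conditioning environment matches → elsewhere allophone [k].

[k], [k], [k], [ɡ], [k]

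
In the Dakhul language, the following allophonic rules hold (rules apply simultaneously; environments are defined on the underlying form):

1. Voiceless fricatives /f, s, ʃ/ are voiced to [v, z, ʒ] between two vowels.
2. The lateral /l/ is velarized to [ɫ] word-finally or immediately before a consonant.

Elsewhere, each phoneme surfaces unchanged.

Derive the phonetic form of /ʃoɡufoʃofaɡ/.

/ʃ/ (word-initial): rule 1 targets it, but not between two vowels → unchanged [ʃ].
/o/ (between /ʃ/ and /ɡ/): no rule targets it → [o].
/ɡ/ stays [ɡ].
/u/ (between /ɡ/ and /f/) is unaffected → [u].
/f/ (between /u/ and /o/): between two vowels, so rule 1 applies → [v].
/o/ (between /f/ and /ʃ/): no rule targets it → [o].
/ʃ/ — between /o/ and /o/, between two vowels — surfaces as [ʒ] (rule 1).
/o/ (between /ʃ/ and /f/) is unaffected → [o].
/f/ (between /o/ and /a/) occurs between two vowels → [v] by rule 1.
/a/ (between /f/ and /ɡ/): no rule targets it → [a].
/ɡ/ (word-final) is unaffected → [ɡ].

[ʃoɡuvoʒovaɡ]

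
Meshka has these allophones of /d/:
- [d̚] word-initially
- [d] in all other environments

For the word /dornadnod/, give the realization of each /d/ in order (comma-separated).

Occurrence 1 (position 1): word-initially → [d̚].
Occurrence 2 (position 6): no conditioning environment matches → elsewhere allophone [d].
Occurrence 3 (position 9): no conditioning environment matches → elsewhere allophone [d].

[d̚], [d], [d]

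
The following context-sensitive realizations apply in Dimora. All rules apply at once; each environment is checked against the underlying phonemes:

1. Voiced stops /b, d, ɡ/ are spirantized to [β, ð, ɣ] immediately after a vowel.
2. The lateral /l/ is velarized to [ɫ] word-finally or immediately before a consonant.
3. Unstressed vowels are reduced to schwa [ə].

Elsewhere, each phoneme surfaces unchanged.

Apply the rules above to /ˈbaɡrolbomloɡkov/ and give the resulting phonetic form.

[ˈbaɣrəɫbəmləɣkəv]

/b/ — word-initial; rule 1 does not apply here → [b].
/a/ — between /b/ and /ɡ/; rule 3 does not apply here → [a].
/ɡ/ meets the environment for rule 1 (immediately after a vowel) → [ɣ].
/r/ (between /ɡ/ and /o/): no rule targets it → [r].
/o/ — between /r/ and /l/, in an unstressed syllable — surfaces as [ə] (rule 3).
/l/ meets the environment for rule 2 (word-finally or immediately before a consonant) → [ɫ].
/b/ (between /l/ and /o/) is in the target of rule 1 but the environment (immediately after a vowel) is not met → [b].
Rule 3 applies to /o/ (between /b/ and /m/: in an unstressed syllable) → [ə].
/m/ (between /o/ and /l/): no rule targets it → [m].
/l/ (between /m/ and /o/): rule 2 targets it, but not word-finally or immediately before a consonant → unchanged [l].
/o/ meets the environment for rule 3 (in an unstressed syllable) → [ə].
/ɡ/ (between /o/ and /k/): immediately after a vowel, so rule 1 applies → [ɣ].
/k/ (between /ɡ/ and /o/): no rule targets it → [k].
Rule 3 applies to /o/ (between /k/ and /v/: in an unstressed syllable) → [ə].
/v/ — not in any rule's target class → [v].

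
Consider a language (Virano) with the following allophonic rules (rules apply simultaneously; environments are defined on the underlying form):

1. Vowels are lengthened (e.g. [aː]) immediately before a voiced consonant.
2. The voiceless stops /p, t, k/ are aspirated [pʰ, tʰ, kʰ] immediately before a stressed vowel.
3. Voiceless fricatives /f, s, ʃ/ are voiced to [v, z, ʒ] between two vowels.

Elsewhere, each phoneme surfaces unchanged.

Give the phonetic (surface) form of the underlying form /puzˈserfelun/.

[puːzˈseːrfeːluːn]

/p/ (word-initial) fails the environment for rule 2, so it stays [p].
/u/ meets the environment for rule 1 (before a voiced consonant) → [uː].
/z/ (between /u/ and /s/) is unaffected → [z].
/s/ (between /z/ and /e/) is in the target of rule 3 but the environment (between two vowels) is not met → [s].
Rule 1 applies to /e/ (between /s/ and /r/: before a voiced consonant) → [eː].
/r/ — not in any rule's target class → [r].
/f/ (between /r/ and /e/) fails the environment for rule 3, so it stays [f].
/e/ — between /f/ and /l/, before a voiced consonant — surfaces as [eː] (rule 1).
/l/ (between /e/ and /u/) is unaffected → [l].
/u/ — between /l/ and /n/, before a voiced consonant — surfaces as [uː] (rule 1).
/n/ (word-final) is unaffected → [n].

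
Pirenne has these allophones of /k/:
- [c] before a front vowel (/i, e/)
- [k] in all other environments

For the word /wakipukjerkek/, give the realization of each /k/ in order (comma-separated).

Occurrence 1 (position 3): before a front vowel → [c].
Occurrence 2 (position 7): no conditioning environment matches → elsewhere allophone [k].
Occurrence 3 (position 11): before a front vowel → [c].
Occurrence 4 (position 13): no conditioning environment matches → elsewhere allophone [k].

[c], [k], [c], [k]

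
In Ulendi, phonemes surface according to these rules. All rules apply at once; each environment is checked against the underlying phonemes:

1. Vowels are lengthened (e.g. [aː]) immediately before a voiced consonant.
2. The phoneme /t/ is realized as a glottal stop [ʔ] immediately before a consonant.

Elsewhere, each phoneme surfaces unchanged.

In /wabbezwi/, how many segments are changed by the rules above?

Segments that undergo a rule: /a/ → [aː] (rule 1); /e/ → [eː] (rule 1).
All other segments surface unchanged.

2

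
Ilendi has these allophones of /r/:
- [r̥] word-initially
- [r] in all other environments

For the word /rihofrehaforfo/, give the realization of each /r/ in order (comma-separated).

[r̥], [r], [r]

Occurrence 1 (position 1): word-initially → [r̥].
Occurrence 2 (position 6): no conditioning environment matches → elsewhere allophone [r].
Occurrence 3 (position 12): no conditioning environment matches → elsewhere allophone [r].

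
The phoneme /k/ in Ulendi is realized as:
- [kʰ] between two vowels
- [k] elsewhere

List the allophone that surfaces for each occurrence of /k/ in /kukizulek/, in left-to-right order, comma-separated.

Occurrence 1 (position 1): no conditioning environment matches → elsewhere allophone [k].
Occurrence 2 (position 3): between two vowels → [kʰ].
Occurrence 3 (position 9): no conditioning environment matches → elsewhere allophone [k].

[k], [kʰ], [k]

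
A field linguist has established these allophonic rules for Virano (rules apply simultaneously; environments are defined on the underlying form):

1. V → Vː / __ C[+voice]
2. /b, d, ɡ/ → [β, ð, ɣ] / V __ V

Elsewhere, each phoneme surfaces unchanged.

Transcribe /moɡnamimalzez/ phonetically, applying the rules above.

[moːɡnaːmiːmaːlzeːz]

Rule 1 applies to /o/ (between /m/ and /ɡ/: before a voiced consonant) → [oː].
/ɡ/ (between /o/ and /n/): rule 2 targets it, but not between two vowels → unchanged [ɡ].
Rule 1 applies to /a/ (between /n/ and /m/: before a voiced consonant) → [aː].
/i/ (between /m/ and /m/) occurs before a voiced consonant → [iː] by rule 1.
/a/ meets the environment for rule 1 (before a voiced consonant) → [aː].
/e/ (between /z/ and /z/) occurs before a voiced consonant → [eː] by rule 1.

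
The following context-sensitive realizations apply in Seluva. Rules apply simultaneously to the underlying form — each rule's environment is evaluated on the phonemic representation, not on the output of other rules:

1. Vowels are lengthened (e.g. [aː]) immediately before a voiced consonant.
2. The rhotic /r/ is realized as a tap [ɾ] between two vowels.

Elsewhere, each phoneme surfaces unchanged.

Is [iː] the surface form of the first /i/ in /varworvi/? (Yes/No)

No

/i/ — word-final; rule 1 does not apply here → [i].
The actual realization is [i], not [iː].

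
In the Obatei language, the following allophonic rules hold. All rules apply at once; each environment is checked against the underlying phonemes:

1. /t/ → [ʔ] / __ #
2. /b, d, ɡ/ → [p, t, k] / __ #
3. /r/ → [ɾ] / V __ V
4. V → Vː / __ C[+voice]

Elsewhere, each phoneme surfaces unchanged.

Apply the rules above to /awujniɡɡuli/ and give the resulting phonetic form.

[aːwuːjniːɡɡuːli]

/a/ meets the environment for rule 4 (before a voiced consonant) → [aː].
/w/ (between /a/ and /u/): no rule targets it → [w].
/u/ (between /w/ and /j/) occurs before a voiced consonant → [uː] by rule 4.
/j/ (between /u/ and /n/) is unaffected → [j].
/n/ — not in any rule's target class → [n].
Rule 4 applies to /i/ (between /n/ and /ɡ/: before a voiced consonant) → [iː].
/ɡ/ — between /i/ and /ɡ/; rule 2 does not apply here → [ɡ].
/ɡ/ — between /ɡ/ and /u/; rule 2 does not apply here → [ɡ].
Rule 4 applies to /u/ (between /ɡ/ and /l/: before a voiced consonant) → [uː].
/l/ stays [l].
/i/ (word-final) fails the environment for rule 4, so it stays [i].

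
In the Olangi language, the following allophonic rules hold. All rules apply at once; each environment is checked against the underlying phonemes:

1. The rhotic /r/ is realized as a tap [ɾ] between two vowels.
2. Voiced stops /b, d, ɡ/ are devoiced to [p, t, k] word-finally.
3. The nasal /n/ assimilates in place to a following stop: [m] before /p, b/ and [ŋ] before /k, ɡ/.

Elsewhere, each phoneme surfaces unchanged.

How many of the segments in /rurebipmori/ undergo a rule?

2

Segments that undergo a rule: /r/ → [ɾ] (rule 1); /r/ → [ɾ] (rule 1).
All other segments surface unchanged.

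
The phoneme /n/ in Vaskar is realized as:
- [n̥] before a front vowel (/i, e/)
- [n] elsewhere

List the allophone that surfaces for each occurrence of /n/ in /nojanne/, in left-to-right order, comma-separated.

[n], [n], [n̥]

Occurrence 1 (position 1): no conditioning environment matches → elsewhere allophone [n].
Occurrence 2 (position 5): no conditioning environment matches → elsewhere allophone [n].
Occurrence 3 (position 6): before a front vowel (/i, e/) → [n̥].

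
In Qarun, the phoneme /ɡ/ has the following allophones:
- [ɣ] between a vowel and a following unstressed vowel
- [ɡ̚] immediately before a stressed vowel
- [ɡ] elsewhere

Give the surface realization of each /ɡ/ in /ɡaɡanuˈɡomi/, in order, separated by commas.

Occurrence 1 (position 1): no conditioning environment matches → elsewhere allophone [ɡ].
Occurrence 2 (position 3): between a vowel and a following unstressed vowel → [ɣ].
Occurrence 3 (position 7): immediately before a stressed vowel → [ɡ̚].

[ɡ], [ɣ], [ɡ̚]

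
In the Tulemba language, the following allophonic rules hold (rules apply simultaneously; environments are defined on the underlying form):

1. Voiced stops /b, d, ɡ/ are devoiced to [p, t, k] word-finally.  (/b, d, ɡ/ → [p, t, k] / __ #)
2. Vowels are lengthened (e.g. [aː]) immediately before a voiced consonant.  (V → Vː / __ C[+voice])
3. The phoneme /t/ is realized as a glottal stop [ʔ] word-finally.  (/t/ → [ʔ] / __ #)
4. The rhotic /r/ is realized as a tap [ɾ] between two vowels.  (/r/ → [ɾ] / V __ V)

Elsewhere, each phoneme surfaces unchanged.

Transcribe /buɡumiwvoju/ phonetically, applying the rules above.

[buːɡuːmiːwvoːju]

/b/ (word-initial): rule 1 targets it, but not word-finally → unchanged [b].
/u/ (between /b/ and /ɡ/) occurs before a voiced consonant → [uː] by rule 2.
/ɡ/ (between /u/ and /u/) is in the target of rule 1 but the environment (word-finally) is not met → [ɡ].
Rule 2 applies to /u/ (between /ɡ/ and /m/: before a voiced consonant) → [uː].
/m/ — not in any rule's target class → [m].
/i/ — between /m/ and /w/, before a voiced consonant — surfaces as [iː] (rule 2).
/w/ — not in any rule's target class → [w].
/v/ stays [v].
Rule 2 applies to /o/ (between /v/ and /j/: before a voiced consonant) → [oː].
/j/ (between /o/ and /u/): no rule targets it → [j].
/u/ (word-final) fails the environment for rule 2, so it stays [u].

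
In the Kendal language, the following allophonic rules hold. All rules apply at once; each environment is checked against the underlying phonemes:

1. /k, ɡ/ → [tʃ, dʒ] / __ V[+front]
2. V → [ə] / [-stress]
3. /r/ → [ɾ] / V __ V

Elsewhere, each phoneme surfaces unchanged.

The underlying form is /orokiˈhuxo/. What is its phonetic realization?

/o/ (word-initial) occurs in an unstressed syllable → [ə] by rule 2.
/r/ (between /o/ and /o/): between two vowels, so rule 3 applies → [ɾ].
/o/ (between /r/ and /k/): in an unstressed syllable, so rule 2 applies → [ə].
/k/ meets the environment for rule 1 (before a front vowel) → [tʃ].
/i/ (between /k/ and /h/): in an unstressed syllable, so rule 2 applies → [ə].
/h/ (between /i/ and /u/): no rule targets it → [h].
/u/ (between /h/ and /x/) is in the target of rule 2 but the environment (in an unstressed syllable) is not met → [u].
/x/ stays [x].
/o/ (word-final) occurs in an unstressed syllable → [ə] by rule 2.

[əɾətʃəˈhuxə]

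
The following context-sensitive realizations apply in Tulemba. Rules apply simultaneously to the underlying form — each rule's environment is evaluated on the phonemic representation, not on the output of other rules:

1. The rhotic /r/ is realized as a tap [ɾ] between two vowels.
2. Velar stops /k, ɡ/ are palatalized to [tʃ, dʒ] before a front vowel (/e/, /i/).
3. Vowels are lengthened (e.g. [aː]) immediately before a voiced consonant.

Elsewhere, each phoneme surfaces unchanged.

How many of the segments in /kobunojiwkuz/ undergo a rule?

Segments that undergo a rule: /o/ → [oː] (rule 3); /u/ → [uː] (rule 3); /o/ → [oː] (rule 3); /i/ → [iː] (rule 3); /u/ → [uː] (rule 3).
All other segments surface unchanged.

5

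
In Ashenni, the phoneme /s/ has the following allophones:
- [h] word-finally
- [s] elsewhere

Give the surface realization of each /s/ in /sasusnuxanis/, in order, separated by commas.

Occurrence 1 (position 1): no conditioning environment matches → elsewhere allophone [s].
Occurrence 2 (position 3): no conditioning environment matches → elsewhere allophone [s].
Occurrence 3 (position 5): no conditioning environment matches → elsewhere allophone [s].
Occurrence 4 (position 12): word-finally → [h].

[s], [s], [s], [h]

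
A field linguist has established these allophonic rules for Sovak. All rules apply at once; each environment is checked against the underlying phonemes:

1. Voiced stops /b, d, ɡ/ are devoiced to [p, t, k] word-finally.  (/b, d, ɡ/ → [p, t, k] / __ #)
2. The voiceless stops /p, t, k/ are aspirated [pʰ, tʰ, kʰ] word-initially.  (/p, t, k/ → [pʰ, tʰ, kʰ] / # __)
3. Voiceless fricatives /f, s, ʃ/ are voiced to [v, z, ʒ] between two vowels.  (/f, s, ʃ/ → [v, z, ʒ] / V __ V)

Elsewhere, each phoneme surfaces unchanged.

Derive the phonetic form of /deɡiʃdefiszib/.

/d/ (word-initial) is in the target of rule 1 but the environment (word-finally) is not met → [d].
/e/ (between /d/ and /ɡ/): no rule targets it → [e].
/ɡ/ (between /e/ and /i/): rule 1 targets it, but not word-finally → unchanged [ɡ].
/i/ (between /ɡ/ and /ʃ/): no rule targets it → [i].
/ʃ/ (between /i/ and /d/): rule 3 targets it, but not between two vowels → unchanged [ʃ].
/d/ (between /ʃ/ and /e/) is in the target of rule 1 but the environment (word-finally) is not met → [d].
/e/ (between /d/ and /f/) is unaffected → [e].
/f/ — between /e/ and /i/, between two vowels — surfaces as [v] (rule 3).
/i/ (between /f/ and /s/): no rule targets it → [i].
/s/ (between /i/ and /z/): rule 3 targets it, but not between two vowels → unchanged [s].
/z/ (between /s/ and /i/): no rule targets it → [z].
/i/ — not in any rule's target class → [i].
/b/ (word-final) occurs word-finally → [p] by rule 1.

[deɡiʃdeviszip]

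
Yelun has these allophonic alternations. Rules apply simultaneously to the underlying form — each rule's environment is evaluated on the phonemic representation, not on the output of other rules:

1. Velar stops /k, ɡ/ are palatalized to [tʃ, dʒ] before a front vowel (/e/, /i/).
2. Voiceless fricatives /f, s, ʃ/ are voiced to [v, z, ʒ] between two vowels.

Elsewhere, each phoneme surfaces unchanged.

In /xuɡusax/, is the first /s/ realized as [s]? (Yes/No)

No

/s/ (between /u/ and /a/): between two vowels, so rule 2 applies → [z].
The actual realization is [z], not [s].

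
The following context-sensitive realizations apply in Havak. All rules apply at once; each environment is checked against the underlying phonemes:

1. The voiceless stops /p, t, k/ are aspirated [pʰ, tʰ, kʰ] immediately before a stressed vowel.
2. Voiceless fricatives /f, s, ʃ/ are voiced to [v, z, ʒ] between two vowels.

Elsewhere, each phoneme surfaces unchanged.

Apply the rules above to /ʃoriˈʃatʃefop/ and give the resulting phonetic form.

/ʃ/ (word-initial) is in the target of rule 2 but the environment (between two vowels) is not met → [ʃ].
/o/ (between /ʃ/ and /r/): no rule targets it → [o].
/r/ — not in any rule's target class → [r].
/i/ (between /r/ and /ʃ/): no rule targets it → [i].
/ʃ/ (between /i/ and /a/): between two vowels, so rule 2 applies → [ʒ].
/a/ stays [a].
/t/ — between /a/ and /ʃ/; rule 1 does not apply here → [t].
/ʃ/ (between /t/ and /e/) fails the environment for rule 2, so it stays [ʃ].
/e/ (between /ʃ/ and /f/) is unaffected → [e].
/f/ (between /e/ and /o/): between two vowels, so rule 2 applies → [v].
/o/ — not in any rule's target class → [o].
/p/ (word-final): rule 1 targets it, but not immediately before a stressed vowel → unchanged [p].

[ʃoriˈʒatʃevop]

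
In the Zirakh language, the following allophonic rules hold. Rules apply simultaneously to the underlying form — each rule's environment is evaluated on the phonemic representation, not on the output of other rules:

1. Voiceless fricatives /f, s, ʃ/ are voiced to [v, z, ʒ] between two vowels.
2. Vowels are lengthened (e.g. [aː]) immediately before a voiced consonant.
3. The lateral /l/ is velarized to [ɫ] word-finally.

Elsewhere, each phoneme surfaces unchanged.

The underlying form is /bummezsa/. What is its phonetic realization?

/b/ — not in any rule's target class → [b].
/u/ meets the environment for rule 2 (before a voiced consonant) → [uː].
/m/ — not in any rule's target class → [m].
/m/ (between /m/ and /e/) is unaffected → [m].
/e/ (between /m/ and /z/): before a voiced consonant, so rule 2 applies → [eː].
/z/ (between /e/ and /s/): no rule targets it → [z].
/s/ (between /z/ and /a/) is in the target of rule 1 but the environment (between two vowels) is not met → [s].
/a/ (word-final) is in the target of rule 2 but the environment (before a voiced consonant) is not met → [a].

[buːmmeːzsa]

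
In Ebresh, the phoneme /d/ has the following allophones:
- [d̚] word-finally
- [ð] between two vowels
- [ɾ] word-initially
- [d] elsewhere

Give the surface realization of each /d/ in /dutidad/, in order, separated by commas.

[ɾ], [ð], [d̚]

Occurrence 1 (position 1): word-initially → [ɾ].
Occurrence 2 (position 5): between two vowels → [ð].
Occurrence 3 (position 7): word-finally → [d̚].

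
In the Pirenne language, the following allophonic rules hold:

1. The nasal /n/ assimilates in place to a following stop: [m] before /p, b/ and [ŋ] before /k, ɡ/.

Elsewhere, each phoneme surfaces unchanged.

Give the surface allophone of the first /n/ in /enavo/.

/n/ (between /e/ and /a/) fails the environment for rule 1, so it stays [n].

[n]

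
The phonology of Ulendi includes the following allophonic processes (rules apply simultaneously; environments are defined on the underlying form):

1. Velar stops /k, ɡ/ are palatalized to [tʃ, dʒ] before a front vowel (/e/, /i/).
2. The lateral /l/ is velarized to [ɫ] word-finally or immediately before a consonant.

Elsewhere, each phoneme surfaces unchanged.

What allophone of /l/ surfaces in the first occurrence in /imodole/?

/l/ (between /o/ and /e/) fails the environment for rule 2, so it stays [l].

[l]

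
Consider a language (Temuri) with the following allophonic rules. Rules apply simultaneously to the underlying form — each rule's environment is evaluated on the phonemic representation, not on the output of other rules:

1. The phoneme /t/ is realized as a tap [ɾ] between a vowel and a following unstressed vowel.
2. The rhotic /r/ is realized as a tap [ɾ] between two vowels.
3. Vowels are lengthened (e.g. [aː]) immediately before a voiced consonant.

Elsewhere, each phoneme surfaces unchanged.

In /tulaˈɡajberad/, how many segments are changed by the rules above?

6

Segments that undergo a rule: /u/ → [uː] (rule 3); /a/ → [aː] (rule 3); /a/ → [aː] (rule 3); /e/ → [eː] (rule 3); /r/ → [ɾ] (rule 2); /a/ → [aː] (rule 3).
All other segments surface unchanged.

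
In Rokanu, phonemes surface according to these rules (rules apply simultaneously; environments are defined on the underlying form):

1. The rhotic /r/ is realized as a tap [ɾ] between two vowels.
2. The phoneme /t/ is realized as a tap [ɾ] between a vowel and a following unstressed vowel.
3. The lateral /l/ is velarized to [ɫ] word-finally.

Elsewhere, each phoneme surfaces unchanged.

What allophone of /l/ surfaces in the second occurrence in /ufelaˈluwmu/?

[l]

/l/ (between /a/ and /u/) fails the environment for rule 3, so it stays [l].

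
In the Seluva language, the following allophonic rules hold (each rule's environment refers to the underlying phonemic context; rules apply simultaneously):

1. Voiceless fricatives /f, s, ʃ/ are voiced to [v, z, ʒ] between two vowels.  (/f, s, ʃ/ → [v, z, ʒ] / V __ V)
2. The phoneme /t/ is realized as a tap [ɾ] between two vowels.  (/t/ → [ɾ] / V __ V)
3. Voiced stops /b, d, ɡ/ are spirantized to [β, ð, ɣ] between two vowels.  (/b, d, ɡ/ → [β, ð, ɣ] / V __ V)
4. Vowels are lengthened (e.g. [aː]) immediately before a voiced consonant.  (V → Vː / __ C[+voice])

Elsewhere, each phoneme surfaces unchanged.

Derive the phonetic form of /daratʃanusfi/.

/d/ (word-initial) fails the environment for rule 3, so it stays [d].
/a/ (between /d/ and /r/): before a voiced consonant, so rule 4 applies → [aː].
/a/ (between /r/ and /t/): rule 4 targets it, but not before a voiced consonant → unchanged [a].
/t/ (between /a/ and /ʃ/): rule 2 targets it, but not between two vowels → unchanged [t].
/ʃ/ — between /t/ and /a/; rule 1 does not apply here → [ʃ].
Rule 4 applies to /a/ (between /ʃ/ and /n/: before a voiced consonant) → [aː].
/u/ (between /n/ and /s/): rule 4 targets it, but not before a voiced consonant → unchanged [u].
/s/ (between /u/ and /f/) is in the target of rule 1 but the environment (between two vowels) is not met → [s].
/f/ (between /s/ and /i/): rule 1 targets it, but not between two vowels → unchanged [f].
/i/ — word-final; rule 4 does not apply here → [i].

[daːratʃaːnusfi]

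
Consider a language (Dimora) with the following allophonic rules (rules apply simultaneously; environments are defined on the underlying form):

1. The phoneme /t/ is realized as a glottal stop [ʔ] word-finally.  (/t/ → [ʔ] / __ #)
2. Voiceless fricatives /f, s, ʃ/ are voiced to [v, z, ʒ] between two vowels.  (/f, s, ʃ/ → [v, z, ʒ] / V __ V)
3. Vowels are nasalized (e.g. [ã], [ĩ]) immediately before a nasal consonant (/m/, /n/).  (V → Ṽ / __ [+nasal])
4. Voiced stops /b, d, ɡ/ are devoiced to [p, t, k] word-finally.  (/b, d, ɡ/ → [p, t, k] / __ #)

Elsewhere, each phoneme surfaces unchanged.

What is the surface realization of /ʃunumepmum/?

[ʃũnũmepmũm]

/ʃ/ (word-initial) fails the environment for rule 2, so it stays [ʃ].
Rule 3 applies to /u/ (between /ʃ/ and /n/: before a nasal consonant) → [ũ].
/n/ — not in any rule's target class → [n].
/u/ meets the environment for rule 3 (before a nasal consonant) → [ũ].
/m/ stays [m].
/e/ (between /m/ and /p/) fails the environment for rule 3, so it stays [e].
/p/ stays [p].
/m/ (between /p/ and /u/) is unaffected → [m].
/u/ — between /m/ and /m/, before a nasal consonant — surfaces as [ũ] (rule 3).
/m/ (word-final): no rule targets it → [m].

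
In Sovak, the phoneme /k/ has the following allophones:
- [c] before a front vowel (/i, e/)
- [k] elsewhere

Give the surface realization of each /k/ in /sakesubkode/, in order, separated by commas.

Occurrence 1 (position 3): before a front vowel → [c].
Occurrence 2 (position 8): no conditioning environment matches → elsewhere allophone [k].

[c], [k]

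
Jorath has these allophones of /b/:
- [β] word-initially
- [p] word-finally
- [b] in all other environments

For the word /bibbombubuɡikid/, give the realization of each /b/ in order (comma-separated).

Occurrence 1 (position 1): word-initially → [β].
Occurrence 2 (position 3): no conditioning environment matches → elsewhere allophone [b].
Occurrence 3 (position 4): no conditioning environment matches → elsewhere allophone [b].
Occurrence 4 (position 7): no conditioning environment matches → elsewhere allophone [b].
Occurrence 5 (position 9): no conditioning environment matches → elsewhere allophone [b].

[β], [b], [b], [b], [b]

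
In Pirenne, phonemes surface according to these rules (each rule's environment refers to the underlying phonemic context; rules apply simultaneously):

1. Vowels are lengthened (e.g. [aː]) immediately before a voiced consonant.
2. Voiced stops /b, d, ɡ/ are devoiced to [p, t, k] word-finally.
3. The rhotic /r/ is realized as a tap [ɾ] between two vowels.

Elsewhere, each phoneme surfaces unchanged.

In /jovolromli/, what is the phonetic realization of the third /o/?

[oː]

/o/ (between /r/ and /m/) occurs before a voiced consonant → [oː] by rule 1.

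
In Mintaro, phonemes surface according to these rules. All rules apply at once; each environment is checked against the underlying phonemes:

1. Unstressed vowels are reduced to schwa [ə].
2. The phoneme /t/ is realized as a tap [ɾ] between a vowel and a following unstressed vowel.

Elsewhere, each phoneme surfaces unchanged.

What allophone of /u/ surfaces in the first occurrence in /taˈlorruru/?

/u/ — between /r/ and /r/, in an unstressed syllable — surfaces as [ə] (rule 1).

[ə]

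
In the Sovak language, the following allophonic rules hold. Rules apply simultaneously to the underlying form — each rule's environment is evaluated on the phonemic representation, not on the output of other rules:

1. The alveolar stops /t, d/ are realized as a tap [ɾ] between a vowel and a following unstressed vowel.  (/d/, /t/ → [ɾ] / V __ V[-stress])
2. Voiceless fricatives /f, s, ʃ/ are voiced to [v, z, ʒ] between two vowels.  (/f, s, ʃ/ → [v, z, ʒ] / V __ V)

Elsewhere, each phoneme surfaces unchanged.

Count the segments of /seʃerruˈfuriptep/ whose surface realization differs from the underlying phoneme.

2

Segments that undergo a rule: /ʃ/ → [ʒ] (rule 2); /f/ → [v] (rule 2).
All other segments surface unchanged.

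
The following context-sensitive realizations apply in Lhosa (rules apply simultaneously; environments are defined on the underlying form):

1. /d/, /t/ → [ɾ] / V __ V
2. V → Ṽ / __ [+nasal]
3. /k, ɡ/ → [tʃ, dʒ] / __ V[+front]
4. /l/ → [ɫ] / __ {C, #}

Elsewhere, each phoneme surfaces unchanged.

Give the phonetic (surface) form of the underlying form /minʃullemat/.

[mĩnʃuɫlẽmat]

/m/ (word-initial): no rule targets it → [m].
/i/ meets the environment for rule 2 (before a nasal consonant) → [ĩ].
/n/ stays [n].
/ʃ/ (between /n/ and /u/) is unaffected → [ʃ].
/u/ (between /ʃ/ and /l/) fails the environment for rule 2, so it stays [u].
Rule 4 applies to /l/ (between /u/ and /l/: word-finally or immediately before a consonant) → [ɫ].
/l/ (between /l/ and /e/): rule 4 targets it, but not word-finally or immediately before a consonant → unchanged [l].
/e/ — between /l/ and /m/, before a nasal consonant — surfaces as [ẽ] (rule 2).
/m/ — not in any rule's target class → [m].
/a/ (between /m/ and /t/): rule 2 targets it, but not before a nasal consonant → unchanged [a].
/t/ (word-final) is in the target of rule 1 but the environment (between two vowels) is not met → [t].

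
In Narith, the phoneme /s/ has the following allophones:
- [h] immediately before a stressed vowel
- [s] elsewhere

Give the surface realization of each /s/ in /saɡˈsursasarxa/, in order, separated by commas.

[s], [h], [s], [s]

Occurrence 1 (position 1): no conditioning environment matches → elsewhere allophone [s].
Occurrence 2 (position 4): immediately before a stressed vowel → [h].
Occurrence 3 (position 7): no conditioning environment matches → elsewhere allophone [s].
Occurrence 4 (position 9): no conditioning environment matches → elsewhere allophone [s].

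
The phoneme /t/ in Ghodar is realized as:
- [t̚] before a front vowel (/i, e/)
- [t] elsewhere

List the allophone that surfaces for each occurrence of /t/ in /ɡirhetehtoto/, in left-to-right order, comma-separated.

[t̚], [t], [t]

Occurrence 1 (position 6): before a front vowel (/i, e/) → [t̚].
Occurrence 2 (position 9): no conditioning environment matches → elsewhere allophone [t].
Occurrence 3 (position 11): no conditioning environment matches → elsewhere allophone [t].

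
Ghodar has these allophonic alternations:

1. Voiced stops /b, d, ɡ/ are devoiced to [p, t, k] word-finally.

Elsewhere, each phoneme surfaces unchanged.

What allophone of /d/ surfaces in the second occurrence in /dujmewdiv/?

[d]

/d/ (between /w/ and /i/) fails the environment for rule 1, so it stays [d].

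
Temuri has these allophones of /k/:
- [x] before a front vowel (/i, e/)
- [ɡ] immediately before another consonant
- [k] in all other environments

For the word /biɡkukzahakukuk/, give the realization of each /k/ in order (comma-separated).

[k], [ɡ], [k], [k], [k]

Occurrence 1 (position 4): no conditioning environment matches → elsewhere allophone [k].
Occurrence 2 (position 6): immediately before another consonant → [ɡ].
Occurrence 3 (position 11): no conditioning environment matches → elsewhere allophone [k].
Occurrence 4 (position 13): no conditioning environment matches → elsewhere allophone [k].
Occurrence 5 (position 15): no conditioning environment matches → elsewhere allophone [k].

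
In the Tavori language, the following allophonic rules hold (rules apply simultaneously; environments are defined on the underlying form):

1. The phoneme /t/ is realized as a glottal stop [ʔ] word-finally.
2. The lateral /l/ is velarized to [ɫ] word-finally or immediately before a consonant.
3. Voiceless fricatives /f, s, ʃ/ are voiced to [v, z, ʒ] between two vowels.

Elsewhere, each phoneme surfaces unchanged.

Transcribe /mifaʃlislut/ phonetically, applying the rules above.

/m/ (word-initial) is unaffected → [m].
/i/ — not in any rule's target class → [i].
/f/ — between /i/ and /a/, between two vowels — surfaces as [v] (rule 3).
/a/ (between /f/ and /ʃ/) is unaffected → [a].
/ʃ/ (between /a/ and /l/): rule 3 targets it, but not between two vowels → unchanged [ʃ].
/l/ (between /ʃ/ and /i/) fails the environment for rule 2, so it stays [l].
/i/ (between /l/ and /s/): no rule targets it → [i].
/s/ (between /i/ and /l/) fails the environment for rule 3, so it stays [s].
/l/ (between /s/ and /u/): rule 2 targets it, but not word-finally or immediately before a consonant → unchanged [l].
/u/ stays [u].
/t/ (word-final): word-finally, so rule 1 applies → [ʔ].

[mivaʃlisluʔ]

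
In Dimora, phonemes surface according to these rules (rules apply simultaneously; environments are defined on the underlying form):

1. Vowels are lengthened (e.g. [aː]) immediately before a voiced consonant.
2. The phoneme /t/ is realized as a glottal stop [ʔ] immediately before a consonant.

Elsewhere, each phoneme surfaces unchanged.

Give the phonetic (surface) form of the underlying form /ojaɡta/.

Rule 1 applies to /o/ (word-initial: before a voiced consonant) → [oː].
/a/ (between /j/ and /ɡ/) occurs before a voiced consonant → [aː] by rule 1.
/t/ (between /ɡ/ and /a/) fails the environment for rule 2, so it stays [t].
/a/ (word-final): rule 1 targets it, but not before a voiced consonant → unchanged [a].

[oːjaːɡta]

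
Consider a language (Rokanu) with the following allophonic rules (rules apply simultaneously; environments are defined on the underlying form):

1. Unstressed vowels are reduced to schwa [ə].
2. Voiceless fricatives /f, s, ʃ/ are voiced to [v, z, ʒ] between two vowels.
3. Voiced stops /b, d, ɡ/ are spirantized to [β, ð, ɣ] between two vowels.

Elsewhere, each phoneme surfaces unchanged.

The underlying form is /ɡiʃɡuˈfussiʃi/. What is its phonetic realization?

[ɡəʃɡəˈvussəʒə]

/ɡ/ (word-initial) fails the environment for rule 3, so it stays [ɡ].
/i/ (between /ɡ/ and /ʃ/) occurs in an unstressed syllable → [ə] by rule 1.
/ʃ/ (between /i/ and /ɡ/): rule 2 targets it, but not between two vowels → unchanged [ʃ].
/ɡ/ (between /ʃ/ and /u/) is in the target of rule 3 but the environment (between two vowels) is not met → [ɡ].
/u/ (between /ɡ/ and /f/): in an unstressed syllable, so rule 1 applies → [ə].
/f/ (between /u/ and /u/): between two vowels, so rule 2 applies → [v].
/u/ — between /f/ and /s/; rule 1 does not apply here → [u].
/s/ (between /u/ and /s/): rule 2 targets it, but not between two vowels → unchanged [s].
/s/ (between /s/ and /i/) is in the target of rule 2 but the environment (between two vowels) is not met → [s].
/i/ — between /s/ and /ʃ/, in an unstressed syllable — surfaces as [ə] (rule 1).
Rule 2 applies to /ʃ/ (between /i/ and /i/: between two vowels) → [ʒ].
/i/ (word-final) occurs in an unstressed syllable → [ə] by rule 1.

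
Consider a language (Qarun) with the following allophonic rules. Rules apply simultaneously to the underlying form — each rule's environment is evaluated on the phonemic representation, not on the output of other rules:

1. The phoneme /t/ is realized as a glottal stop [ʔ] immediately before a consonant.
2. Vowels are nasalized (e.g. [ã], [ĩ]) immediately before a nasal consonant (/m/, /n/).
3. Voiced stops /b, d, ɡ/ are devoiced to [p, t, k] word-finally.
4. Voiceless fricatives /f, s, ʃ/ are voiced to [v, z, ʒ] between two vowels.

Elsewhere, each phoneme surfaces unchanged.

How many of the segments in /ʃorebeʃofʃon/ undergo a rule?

Segments that undergo a rule: /ʃ/ → [ʒ] (rule 4); /o/ → [õ] (rule 2).
All other segments surface unchanged.

2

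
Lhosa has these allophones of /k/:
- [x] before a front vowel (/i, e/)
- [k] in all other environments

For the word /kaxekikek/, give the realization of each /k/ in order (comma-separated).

Occurrence 1 (position 1): no conditioning environment matches → elsewhere allophone [k].
Occurrence 2 (position 5): before a front vowel (/i, e/) → [x].
Occurrence 3 (position 7): before a front vowel (/i, e/) → [x].
Occurrence 4 (position 9): no conditioning environment matches → elsewhere allophone [k].

[k], [x], [x], [k]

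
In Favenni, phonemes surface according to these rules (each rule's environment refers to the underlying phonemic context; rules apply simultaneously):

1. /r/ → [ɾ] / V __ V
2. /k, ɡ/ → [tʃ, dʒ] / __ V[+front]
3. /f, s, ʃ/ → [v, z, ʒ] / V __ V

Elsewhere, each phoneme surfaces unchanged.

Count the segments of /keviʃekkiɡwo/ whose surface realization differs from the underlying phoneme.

3

Segments that undergo a rule: /k/ → [tʃ] (rule 2); /ʃ/ → [ʒ] (rule 3); /k/ → [tʃ] (rule 2).
All other segments surface unchanged.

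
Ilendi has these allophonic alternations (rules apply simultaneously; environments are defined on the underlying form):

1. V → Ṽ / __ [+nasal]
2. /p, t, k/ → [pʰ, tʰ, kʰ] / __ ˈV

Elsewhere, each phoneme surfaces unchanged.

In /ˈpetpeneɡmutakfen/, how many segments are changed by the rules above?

Segments that undergo a rule: /p/ → [pʰ] (rule 2); /e/ → [ẽ] (rule 1); /e/ → [ẽ] (rule 1).
All other segments surface unchanged.

3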